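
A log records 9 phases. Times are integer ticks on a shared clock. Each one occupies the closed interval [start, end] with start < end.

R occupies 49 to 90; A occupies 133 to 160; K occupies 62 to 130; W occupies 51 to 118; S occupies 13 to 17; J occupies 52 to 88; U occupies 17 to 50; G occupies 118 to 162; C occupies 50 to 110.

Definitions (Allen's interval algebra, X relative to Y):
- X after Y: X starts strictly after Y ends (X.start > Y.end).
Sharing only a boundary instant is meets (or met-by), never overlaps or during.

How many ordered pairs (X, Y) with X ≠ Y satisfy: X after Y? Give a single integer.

20

Checking all 72 ordered pairs for relation 'after'; matching pairs in alphabetical order:
(A, C): A after C ✓
(A, J): A after J ✓
(A, K): A after K ✓
(A, R): A after R ✓
(A, S): A after S ✓
(A, U): A after U ✓
(A, W): A after W ✓
(C, S): C after S ✓
(G, C): G after C ✓
(G, J): G after J ✓
(G, R): G after R ✓
(G, S): G after S ✓
(G, U): G after U ✓
(J, S): J after S ✓
(J, U): J after U ✓
(K, S): K after S ✓
(K, U): K after U ✓
(R, S): R after S ✓
(W, S): W after S ✓
(W, U): W after U ✓
Count: 20.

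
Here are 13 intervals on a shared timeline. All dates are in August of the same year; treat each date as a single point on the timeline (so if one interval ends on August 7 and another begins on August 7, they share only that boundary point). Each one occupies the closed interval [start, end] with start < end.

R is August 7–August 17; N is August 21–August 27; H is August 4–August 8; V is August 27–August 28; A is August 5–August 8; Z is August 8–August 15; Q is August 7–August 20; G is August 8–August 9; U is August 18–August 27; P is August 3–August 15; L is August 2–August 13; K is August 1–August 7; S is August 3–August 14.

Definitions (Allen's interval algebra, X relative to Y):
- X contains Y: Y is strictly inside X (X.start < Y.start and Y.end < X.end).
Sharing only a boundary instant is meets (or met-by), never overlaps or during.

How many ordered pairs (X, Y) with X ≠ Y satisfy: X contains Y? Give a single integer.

13

Checking all 156 ordered pairs for relation 'contains'; matching pairs in alphabetical order:
(L, A): L contains A ✓
(L, G): L contains G ✓
(L, H): L contains H ✓
(P, A): P contains A ✓
(P, G): P contains G ✓
(P, H): P contains H ✓
(Q, G): Q contains G ✓
(Q, Z): Q contains Z ✓
(R, G): R contains G ✓
(R, Z): R contains Z ✓
(S, A): S contains A ✓
(S, G): S contains G ✓
(S, H): S contains H ✓
Count: 13.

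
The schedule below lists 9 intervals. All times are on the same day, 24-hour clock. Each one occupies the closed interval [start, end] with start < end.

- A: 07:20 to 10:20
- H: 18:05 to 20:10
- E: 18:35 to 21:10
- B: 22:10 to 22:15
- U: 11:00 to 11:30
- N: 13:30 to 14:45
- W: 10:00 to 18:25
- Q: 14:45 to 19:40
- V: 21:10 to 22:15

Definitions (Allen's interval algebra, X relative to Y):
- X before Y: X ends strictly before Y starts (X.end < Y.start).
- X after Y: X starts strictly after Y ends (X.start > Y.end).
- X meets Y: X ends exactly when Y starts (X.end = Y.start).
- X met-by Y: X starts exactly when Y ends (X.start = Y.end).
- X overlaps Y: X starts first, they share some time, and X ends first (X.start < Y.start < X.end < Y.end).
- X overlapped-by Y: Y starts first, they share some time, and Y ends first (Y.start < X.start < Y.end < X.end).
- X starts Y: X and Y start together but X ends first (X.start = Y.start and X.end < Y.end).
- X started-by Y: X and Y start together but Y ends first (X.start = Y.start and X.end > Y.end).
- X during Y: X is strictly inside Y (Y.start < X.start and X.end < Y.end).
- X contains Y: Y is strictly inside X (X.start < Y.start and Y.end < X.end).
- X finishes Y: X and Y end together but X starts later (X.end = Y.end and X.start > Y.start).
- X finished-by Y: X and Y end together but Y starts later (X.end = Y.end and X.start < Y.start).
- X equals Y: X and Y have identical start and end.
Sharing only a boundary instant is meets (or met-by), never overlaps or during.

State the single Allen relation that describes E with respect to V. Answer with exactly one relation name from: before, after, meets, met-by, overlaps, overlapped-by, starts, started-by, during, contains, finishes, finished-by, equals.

meets

E = [18:35, 21:10]; V = [21:10, 22:15].
Compare endpoints: E.start < V.start, E.start < V.end, E.end = V.start, E.end < V.end.
That pattern is 'meets'.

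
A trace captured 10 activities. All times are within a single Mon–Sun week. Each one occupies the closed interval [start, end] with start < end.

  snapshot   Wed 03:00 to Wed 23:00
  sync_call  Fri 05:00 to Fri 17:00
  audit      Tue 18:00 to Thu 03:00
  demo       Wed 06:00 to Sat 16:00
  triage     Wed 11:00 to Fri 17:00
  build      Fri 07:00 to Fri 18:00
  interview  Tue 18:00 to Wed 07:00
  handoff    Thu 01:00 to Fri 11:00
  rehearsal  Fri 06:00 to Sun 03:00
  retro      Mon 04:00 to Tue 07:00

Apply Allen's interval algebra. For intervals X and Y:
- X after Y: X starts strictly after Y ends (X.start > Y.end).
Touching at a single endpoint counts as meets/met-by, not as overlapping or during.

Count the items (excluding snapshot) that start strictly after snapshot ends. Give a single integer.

Target snapshot = [Wed 03:00, Wed 23:00].
audit [Tue 18:00, Thu 03:00] → contains → no.
build [Fri 07:00, Fri 18:00] → after → counts.
demo [Wed 06:00, Sat 16:00] → overlapped-by → no.
handoff [Thu 01:00, Fri 11:00] → after → counts.
interview [Tue 18:00, Wed 07:00] → overlaps → no.
rehearsal [Fri 06:00, Sun 03:00] → after → counts.
retro [Mon 04:00, Tue 07:00] → before → no.
sync_call [Fri 05:00, Fri 17:00] → after → counts.
triage [Wed 11:00, Fri 17:00] → overlapped-by → no.
Total: 4.

4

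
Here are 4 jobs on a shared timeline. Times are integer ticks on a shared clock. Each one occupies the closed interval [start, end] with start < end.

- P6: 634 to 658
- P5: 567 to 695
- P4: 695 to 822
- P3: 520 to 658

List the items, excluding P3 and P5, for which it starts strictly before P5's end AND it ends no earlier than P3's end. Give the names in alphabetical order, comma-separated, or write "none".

Conditions: its start is strictly before P5's end (X.start < 695) AND its end is no earlier than P3's end (X.end >= 658).
P4: start 695 < 695? ✗; end 822 >= 658? ✓ → no.
P6: start 634 < 695? ✓; end 658 >= 658? ✓ → yes.
Result: P6.

P6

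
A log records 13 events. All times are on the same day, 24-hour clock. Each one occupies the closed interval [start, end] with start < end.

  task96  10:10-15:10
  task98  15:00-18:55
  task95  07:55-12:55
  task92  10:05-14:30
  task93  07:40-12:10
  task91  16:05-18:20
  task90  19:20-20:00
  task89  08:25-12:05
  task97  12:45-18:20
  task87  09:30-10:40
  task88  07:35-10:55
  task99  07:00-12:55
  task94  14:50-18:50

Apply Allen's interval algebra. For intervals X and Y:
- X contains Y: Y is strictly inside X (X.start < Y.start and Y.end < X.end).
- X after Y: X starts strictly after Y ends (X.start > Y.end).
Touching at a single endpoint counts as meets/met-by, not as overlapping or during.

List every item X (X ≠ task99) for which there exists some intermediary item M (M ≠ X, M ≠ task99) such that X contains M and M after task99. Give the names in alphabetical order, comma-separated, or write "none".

task94, task98

Target task99 = [07:00, 12:55].
Intermediaries M with M after task99: task90, task91, task94, task98.
Via task90 — items with X contains task90: none.
Via task91 — items with X contains task91: task94, task98.
Via task94 — items with X contains task94: none.
Via task98 — items with X contains task98: none.
Union: task94, task98.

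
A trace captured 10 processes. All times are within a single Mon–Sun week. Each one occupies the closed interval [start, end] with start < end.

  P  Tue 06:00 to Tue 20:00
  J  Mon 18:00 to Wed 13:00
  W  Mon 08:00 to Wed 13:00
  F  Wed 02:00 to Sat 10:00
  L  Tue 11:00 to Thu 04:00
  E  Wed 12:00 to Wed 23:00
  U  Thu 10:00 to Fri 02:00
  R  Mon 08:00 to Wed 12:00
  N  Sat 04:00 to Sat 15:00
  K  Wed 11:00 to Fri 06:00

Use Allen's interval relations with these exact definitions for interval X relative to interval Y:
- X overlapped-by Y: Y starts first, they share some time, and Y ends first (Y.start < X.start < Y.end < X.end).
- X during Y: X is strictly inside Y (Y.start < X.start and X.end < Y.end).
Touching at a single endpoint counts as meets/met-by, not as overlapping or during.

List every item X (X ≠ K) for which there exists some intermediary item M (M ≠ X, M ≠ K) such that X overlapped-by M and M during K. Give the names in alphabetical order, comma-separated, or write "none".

none

Target K = [Wed 11:00, Fri 06:00].
Intermediaries M with M during K: E, U.
Via E — items with X overlapped-by E: none.
Via U — items with X overlapped-by U: none.
Union: none.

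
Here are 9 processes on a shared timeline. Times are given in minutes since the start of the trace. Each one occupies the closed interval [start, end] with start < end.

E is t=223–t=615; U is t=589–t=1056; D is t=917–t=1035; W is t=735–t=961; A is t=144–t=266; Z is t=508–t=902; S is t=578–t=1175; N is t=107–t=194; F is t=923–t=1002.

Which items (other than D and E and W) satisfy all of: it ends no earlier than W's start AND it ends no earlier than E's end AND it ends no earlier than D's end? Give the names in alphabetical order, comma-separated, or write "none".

Conditions: its end is no earlier than W's start (X.end >= t=735) AND its end is no earlier than E's end (X.end >= t=615) AND its end is no earlier than D's end (X.end >= t=1035).
A: end t=266 >= t=735? ✗; end t=266 >= t=615? ✗; end t=266 >= t=1035? ✗ → no.
F: end t=1002 >= t=735? ✓; end t=1002 >= t=615? ✓; end t=1002 >= t=1035? ✗ → no.
N: end t=194 >= t=735? ✗; end t=194 >= t=615? ✗; end t=194 >= t=1035? ✗ → no.
S: end t=1175 >= t=735? ✓; end t=1175 >= t=615? ✓; end t=1175 >= t=1035? ✓ → yes.
U: end t=1056 >= t=735? ✓; end t=1056 >= t=615? ✓; end t=1056 >= t=1035? ✓ → yes.
Z: end t=902 >= t=735? ✓; end t=902 >= t=615? ✓; end t=902 >= t=1035? ✗ → no.
Result: S, U.

S, U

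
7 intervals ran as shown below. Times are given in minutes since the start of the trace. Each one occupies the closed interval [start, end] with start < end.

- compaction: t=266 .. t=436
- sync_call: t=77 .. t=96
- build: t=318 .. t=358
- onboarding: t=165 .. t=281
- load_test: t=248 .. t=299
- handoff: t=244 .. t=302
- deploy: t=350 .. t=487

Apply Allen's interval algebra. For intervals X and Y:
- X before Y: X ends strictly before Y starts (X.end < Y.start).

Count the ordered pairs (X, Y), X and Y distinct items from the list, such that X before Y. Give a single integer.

Checking all 42 ordered pairs for relation 'before'; matching pairs in alphabetical order:
(handoff, build): handoff before build ✓
(handoff, deploy): handoff before deploy ✓
(load_test, build): load_test before build ✓
(load_test, deploy): load_test before deploy ✓
(onboarding, build): onboarding before build ✓
(onboarding, deploy): onboarding before deploy ✓
(sync_call, build): sync_call before build ✓
(sync_call, compaction): sync_call before compaction ✓
(sync_call, deploy): sync_call before deploy ✓
(sync_call, handoff): sync_call before handoff ✓
(sync_call, load_test): sync_call before load_test ✓
(sync_call, onboarding): sync_call before onboarding ✓
Count: 12.

12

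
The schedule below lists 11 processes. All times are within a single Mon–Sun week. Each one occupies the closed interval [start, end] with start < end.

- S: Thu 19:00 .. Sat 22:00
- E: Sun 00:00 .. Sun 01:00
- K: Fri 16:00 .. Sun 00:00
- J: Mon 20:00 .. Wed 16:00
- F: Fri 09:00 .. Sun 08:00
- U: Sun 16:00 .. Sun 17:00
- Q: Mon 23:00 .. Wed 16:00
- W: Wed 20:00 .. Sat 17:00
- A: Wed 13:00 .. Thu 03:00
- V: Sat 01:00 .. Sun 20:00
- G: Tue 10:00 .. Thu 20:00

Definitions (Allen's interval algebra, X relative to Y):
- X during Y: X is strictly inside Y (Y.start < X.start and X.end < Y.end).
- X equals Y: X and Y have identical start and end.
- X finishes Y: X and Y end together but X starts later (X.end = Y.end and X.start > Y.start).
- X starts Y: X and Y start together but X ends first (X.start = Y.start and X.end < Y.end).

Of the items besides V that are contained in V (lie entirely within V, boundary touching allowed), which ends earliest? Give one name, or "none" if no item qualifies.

Target V = [Sat 01:00, Sun 20:00].
A [Wed 13:00, Thu 03:00] → before → excluded.
E [Sun 00:00, Sun 01:00] → during → candidate.
F [Fri 09:00, Sun 08:00] → overlaps → excluded.
G [Tue 10:00, Thu 20:00] → before → excluded.
J [Mon 20:00, Wed 16:00] → before → excluded.
K [Fri 16:00, Sun 00:00] → overlaps → excluded.
Q [Mon 23:00, Wed 16:00] → before → excluded.
S [Thu 19:00, Sat 22:00] → overlaps → excluded.
U [Sun 16:00, Sun 17:00] → during → candidate.
W [Wed 20:00, Sat 17:00] → overlaps → excluded.
Among candidates, earliest end is Sun 01:00 → E.

E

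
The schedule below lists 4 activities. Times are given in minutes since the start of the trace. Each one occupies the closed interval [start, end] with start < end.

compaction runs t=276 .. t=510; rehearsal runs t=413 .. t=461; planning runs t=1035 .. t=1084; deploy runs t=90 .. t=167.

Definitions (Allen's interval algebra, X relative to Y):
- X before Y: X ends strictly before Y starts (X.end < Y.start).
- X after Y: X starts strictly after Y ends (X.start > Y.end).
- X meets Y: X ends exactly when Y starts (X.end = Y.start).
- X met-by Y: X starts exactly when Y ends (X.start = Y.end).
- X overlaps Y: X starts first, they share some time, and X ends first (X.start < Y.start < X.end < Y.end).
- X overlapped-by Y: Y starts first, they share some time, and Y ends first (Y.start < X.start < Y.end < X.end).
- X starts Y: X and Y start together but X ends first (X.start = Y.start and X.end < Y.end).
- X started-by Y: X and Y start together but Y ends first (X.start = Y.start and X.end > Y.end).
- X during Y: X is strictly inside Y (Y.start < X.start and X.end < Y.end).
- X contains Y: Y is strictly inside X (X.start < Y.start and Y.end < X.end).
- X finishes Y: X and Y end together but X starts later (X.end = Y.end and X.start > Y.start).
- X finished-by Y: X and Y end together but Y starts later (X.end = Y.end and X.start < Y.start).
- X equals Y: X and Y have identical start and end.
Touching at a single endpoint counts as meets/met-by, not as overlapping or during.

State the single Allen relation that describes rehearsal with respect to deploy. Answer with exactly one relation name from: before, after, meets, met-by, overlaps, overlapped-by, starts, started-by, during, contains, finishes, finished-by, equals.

after

rehearsal = [t=413, t=461]; deploy = [t=90, t=167].
Compare endpoints: rehearsal.start > deploy.start, rehearsal.start > deploy.end, rehearsal.end > deploy.start, rehearsal.end > deploy.end.
That pattern is 'after'.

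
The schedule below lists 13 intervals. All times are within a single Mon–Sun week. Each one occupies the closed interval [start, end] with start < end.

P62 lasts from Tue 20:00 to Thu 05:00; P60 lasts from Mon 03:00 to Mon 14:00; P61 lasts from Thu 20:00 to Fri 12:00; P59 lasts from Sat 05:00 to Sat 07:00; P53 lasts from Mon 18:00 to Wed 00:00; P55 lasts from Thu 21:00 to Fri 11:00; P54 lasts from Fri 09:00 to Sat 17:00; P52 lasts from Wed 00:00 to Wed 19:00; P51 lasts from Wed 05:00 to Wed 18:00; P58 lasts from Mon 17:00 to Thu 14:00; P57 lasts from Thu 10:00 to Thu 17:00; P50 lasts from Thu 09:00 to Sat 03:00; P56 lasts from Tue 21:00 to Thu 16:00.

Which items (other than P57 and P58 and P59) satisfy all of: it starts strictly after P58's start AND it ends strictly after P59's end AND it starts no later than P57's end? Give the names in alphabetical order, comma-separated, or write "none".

Conditions: its start is strictly after P58's start (X.start > Mon 17:00) AND its end is strictly after P59's end (X.end > Sat 07:00) AND its start is no later than P57's end (X.start <= Thu 17:00).
P50: start Thu 09:00 > Mon 17:00? ✓; end Sat 03:00 > Sat 07:00? ✗; start Thu 09:00 <= Thu 17:00? ✓ → no.
P51: start Wed 05:00 > Mon 17:00? ✓; end Wed 18:00 > Sat 07:00? ✗; start Wed 05:00 <= Thu 17:00? ✓ → no.
P52: start Wed 00:00 > Mon 17:00? ✓; end Wed 19:00 > Sat 07:00? ✗; start Wed 00:00 <= Thu 17:00? ✓ → no.
P53: start Mon 18:00 > Mon 17:00? ✓; end Wed 00:00 > Sat 07:00? ✗; start Mon 18:00 <= Thu 17:00? ✓ → no.
P54: start Fri 09:00 > Mon 17:00? ✓; end Sat 17:00 > Sat 07:00? ✓; start Fri 09:00 <= Thu 17:00? ✗ → no.
P55: start Thu 21:00 > Mon 17:00? ✓; end Fri 11:00 > Sat 07:00? ✗; start Thu 21:00 <= Thu 17:00? ✗ → no.
P56: start Tue 21:00 > Mon 17:00? ✓; end Thu 16:00 > Sat 07:00? ✗; start Tue 21:00 <= Thu 17:00? ✓ → no.
P60: start Mon 03:00 > Mon 17:00? ✗; end Mon 14:00 > Sat 07:00? ✗; start Mon 03:00 <= Thu 17:00? ✓ → no.
P61: start Thu 20:00 > Mon 17:00? ✓; end Fri 12:00 > Sat 07:00? ✗; start Thu 20:00 <= Thu 17:00? ✗ → no.
P62: start Tue 20:00 > Mon 17:00? ✓; end Thu 05:00 > Sat 07:00? ✗; start Tue 20:00 <= Thu 17:00? ✓ → no.
Result: none.

none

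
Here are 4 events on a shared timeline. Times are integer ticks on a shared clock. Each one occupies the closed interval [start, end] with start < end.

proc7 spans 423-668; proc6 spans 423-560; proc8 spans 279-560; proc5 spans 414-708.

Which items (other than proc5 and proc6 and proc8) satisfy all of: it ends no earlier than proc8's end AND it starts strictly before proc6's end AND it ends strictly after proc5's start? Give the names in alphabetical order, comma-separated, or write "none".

Conditions: its end is no earlier than proc8's end (X.end >= 560) AND its start is strictly before proc6's end (X.start < 560) AND its end is strictly after proc5's start (X.end > 414).
proc7: end 668 >= 560? ✓; start 423 < 560? ✓; end 668 > 414? ✓ → yes.
Result: proc7.

proc7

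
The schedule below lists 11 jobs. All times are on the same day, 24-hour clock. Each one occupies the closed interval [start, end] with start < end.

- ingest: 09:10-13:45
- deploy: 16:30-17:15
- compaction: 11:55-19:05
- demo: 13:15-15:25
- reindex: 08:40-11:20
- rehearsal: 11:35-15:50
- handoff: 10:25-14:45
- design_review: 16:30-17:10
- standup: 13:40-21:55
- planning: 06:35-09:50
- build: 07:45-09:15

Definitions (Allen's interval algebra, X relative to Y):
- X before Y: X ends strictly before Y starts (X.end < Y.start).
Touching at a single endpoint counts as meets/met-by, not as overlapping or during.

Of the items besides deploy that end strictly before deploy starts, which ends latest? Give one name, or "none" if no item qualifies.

Target deploy = [16:30, 17:15].
build [07:45, 09:15] → before → candidate.
compaction [11:55, 19:05] → contains → excluded.
demo [13:15, 15:25] → before → candidate.
design_review [16:30, 17:10] → starts → excluded.
handoff [10:25, 14:45] → before → candidate.
ingest [09:10, 13:45] → before → candidate.
planning [06:35, 09:50] → before → candidate.
rehearsal [11:35, 15:50] → before → candidate.
reindex [08:40, 11:20] → before → candidate.
standup [13:40, 21:55] → contains → excluded.
Among candidates, latest end is 15:50 → rehearsal.

rehearsal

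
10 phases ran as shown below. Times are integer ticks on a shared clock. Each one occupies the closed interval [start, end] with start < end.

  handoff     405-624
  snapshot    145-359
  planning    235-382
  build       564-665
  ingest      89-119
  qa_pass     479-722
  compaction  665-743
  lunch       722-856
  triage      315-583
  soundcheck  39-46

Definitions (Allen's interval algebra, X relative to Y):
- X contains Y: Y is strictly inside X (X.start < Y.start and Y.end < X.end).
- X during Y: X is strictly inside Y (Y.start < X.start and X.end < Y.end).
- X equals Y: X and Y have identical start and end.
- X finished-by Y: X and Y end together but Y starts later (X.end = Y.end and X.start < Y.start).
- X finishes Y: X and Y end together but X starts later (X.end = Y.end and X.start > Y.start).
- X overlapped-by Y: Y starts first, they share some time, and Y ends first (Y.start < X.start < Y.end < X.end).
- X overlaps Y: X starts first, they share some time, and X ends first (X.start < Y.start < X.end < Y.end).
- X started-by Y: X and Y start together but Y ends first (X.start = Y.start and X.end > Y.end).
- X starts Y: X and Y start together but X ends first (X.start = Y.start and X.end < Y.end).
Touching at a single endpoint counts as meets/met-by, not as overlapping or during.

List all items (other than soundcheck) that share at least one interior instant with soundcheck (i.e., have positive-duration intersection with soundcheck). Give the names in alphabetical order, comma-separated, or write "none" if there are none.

Target soundcheck = [39, 46].
build [564, 665] → after → no.
compaction [665, 743] → after → no.
handoff [405, 624] → after → no.
ingest [89, 119] → after → no.
lunch [722, 856] → after → no.
planning [235, 382] → after → no.
qa_pass [479, 722] → after → no.
snapshot [145, 359] → after → no.
triage [315, 583] → after → no.
Result: none.

none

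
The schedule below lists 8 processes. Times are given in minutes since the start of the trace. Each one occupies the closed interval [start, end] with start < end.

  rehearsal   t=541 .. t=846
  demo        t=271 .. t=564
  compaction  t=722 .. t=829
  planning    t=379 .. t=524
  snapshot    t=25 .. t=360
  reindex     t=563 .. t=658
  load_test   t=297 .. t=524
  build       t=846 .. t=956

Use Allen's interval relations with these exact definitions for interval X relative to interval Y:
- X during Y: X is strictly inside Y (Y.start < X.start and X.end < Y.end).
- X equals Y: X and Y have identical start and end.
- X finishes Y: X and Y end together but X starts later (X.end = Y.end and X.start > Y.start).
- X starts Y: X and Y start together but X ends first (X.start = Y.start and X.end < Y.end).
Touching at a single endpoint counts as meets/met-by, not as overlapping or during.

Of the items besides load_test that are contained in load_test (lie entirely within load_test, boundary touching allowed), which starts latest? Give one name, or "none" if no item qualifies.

planning

Target load_test = [t=297, t=524].
build [t=846, t=956] → after → excluded.
compaction [t=722, t=829] → after → excluded.
demo [t=271, t=564] → contains → excluded.
planning [t=379, t=524] → finishes → candidate.
rehearsal [t=541, t=846] → after → excluded.
reindex [t=563, t=658] → after → excluded.
snapshot [t=25, t=360] → overlaps → excluded.
Among candidates, latest start is t=379 → planning.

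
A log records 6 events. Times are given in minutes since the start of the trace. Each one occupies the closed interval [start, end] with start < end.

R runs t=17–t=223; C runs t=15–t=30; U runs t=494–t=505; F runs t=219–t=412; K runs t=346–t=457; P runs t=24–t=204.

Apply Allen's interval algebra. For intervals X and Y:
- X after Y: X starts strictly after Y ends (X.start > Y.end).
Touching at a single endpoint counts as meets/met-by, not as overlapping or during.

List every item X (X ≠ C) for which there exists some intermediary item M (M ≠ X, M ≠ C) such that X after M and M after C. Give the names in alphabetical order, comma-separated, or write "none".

U

Target C = [t=15, t=30].
Intermediaries M with M after C: F, K, U.
Via F — items with X after F: U.
Via K — items with X after K: U.
Via U — items with X after U: none.
Union: U.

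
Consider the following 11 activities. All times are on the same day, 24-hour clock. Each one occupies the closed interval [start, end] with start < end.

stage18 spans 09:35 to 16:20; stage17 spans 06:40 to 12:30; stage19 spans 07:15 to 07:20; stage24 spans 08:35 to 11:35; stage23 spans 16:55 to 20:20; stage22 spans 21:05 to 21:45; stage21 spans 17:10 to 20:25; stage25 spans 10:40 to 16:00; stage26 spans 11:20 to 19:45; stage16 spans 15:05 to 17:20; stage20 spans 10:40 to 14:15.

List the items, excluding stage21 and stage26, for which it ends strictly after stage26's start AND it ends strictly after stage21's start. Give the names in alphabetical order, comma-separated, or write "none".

stage16, stage22, stage23

Conditions: its end is strictly after stage26's start (X.end > 11:20) AND its end is strictly after stage21's start (X.end > 17:10).
stage16: end 17:20 > 11:20? ✓; end 17:20 > 17:10? ✓ → yes.
stage17: end 12:30 > 11:20? ✓; end 12:30 > 17:10? ✗ → no.
stage18: end 16:20 > 11:20? ✓; end 16:20 > 17:10? ✗ → no.
stage19: end 07:20 > 11:20? ✗; end 07:20 > 17:10? ✗ → no.
stage20: end 14:15 > 11:20? ✓; end 14:15 > 17:10? ✗ → no.
stage22: end 21:45 > 11:20? ✓; end 21:45 > 17:10? ✓ → yes.
stage23: end 20:20 > 11:20? ✓; end 20:20 > 17:10? ✓ → yes.
stage24: end 11:35 > 11:20? ✓; end 11:35 > 17:10? ✗ → no.
stage25: end 16:00 > 11:20? ✓; end 16:00 > 17:10? ✗ → no.
Result: stage16, stage22, stage23.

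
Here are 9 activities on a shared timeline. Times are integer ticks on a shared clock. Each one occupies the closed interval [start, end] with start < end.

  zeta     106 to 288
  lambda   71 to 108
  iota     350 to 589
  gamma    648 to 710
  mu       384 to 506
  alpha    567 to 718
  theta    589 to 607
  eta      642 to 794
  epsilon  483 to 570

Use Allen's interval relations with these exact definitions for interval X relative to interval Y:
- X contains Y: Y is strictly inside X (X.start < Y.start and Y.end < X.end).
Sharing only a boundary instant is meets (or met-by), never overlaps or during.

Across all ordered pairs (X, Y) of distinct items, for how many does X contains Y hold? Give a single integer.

5

Checking all 72 ordered pairs for relation 'contains'; matching pairs in alphabetical order:
(alpha, gamma): alpha contains gamma ✓
(alpha, theta): alpha contains theta ✓
(eta, gamma): eta contains gamma ✓
(iota, epsilon): iota contains epsilon ✓
(iota, mu): iota contains mu ✓
Count: 5.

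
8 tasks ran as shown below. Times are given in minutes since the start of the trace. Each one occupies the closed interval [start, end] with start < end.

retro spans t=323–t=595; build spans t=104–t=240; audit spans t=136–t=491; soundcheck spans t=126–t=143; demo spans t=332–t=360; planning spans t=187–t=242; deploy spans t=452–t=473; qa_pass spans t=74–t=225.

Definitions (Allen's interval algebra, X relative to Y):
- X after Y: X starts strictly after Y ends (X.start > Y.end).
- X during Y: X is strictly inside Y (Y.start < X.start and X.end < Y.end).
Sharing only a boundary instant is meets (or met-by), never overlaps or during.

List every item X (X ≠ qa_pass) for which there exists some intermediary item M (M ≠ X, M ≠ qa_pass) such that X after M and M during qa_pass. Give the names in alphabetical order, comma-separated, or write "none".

demo, deploy, planning, retro

Target qa_pass = [t=74, t=225].
Intermediaries M with M during qa_pass: soundcheck.
Via soundcheck — items with X after soundcheck: demo, deploy, planning, retro.
Union: demo, deploy, planning, retro.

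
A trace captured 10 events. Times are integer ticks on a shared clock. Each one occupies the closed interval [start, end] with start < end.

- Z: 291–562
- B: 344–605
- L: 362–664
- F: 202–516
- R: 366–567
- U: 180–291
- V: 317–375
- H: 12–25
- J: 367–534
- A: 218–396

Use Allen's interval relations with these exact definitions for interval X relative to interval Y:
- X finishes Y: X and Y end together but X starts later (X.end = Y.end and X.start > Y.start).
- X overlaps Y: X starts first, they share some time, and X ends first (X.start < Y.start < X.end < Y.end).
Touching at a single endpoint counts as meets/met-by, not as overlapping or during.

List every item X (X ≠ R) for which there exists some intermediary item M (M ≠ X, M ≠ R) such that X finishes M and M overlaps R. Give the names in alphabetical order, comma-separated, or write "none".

Target R = [366, 567].
Intermediaries M with M overlaps R: A, F, V, Z.
Via A — items with X finishes A: none.
Via F — items with X finishes F: none.
Via V — items with X finishes V: none.
Via Z — items with X finishes Z: none.
Union: none.

none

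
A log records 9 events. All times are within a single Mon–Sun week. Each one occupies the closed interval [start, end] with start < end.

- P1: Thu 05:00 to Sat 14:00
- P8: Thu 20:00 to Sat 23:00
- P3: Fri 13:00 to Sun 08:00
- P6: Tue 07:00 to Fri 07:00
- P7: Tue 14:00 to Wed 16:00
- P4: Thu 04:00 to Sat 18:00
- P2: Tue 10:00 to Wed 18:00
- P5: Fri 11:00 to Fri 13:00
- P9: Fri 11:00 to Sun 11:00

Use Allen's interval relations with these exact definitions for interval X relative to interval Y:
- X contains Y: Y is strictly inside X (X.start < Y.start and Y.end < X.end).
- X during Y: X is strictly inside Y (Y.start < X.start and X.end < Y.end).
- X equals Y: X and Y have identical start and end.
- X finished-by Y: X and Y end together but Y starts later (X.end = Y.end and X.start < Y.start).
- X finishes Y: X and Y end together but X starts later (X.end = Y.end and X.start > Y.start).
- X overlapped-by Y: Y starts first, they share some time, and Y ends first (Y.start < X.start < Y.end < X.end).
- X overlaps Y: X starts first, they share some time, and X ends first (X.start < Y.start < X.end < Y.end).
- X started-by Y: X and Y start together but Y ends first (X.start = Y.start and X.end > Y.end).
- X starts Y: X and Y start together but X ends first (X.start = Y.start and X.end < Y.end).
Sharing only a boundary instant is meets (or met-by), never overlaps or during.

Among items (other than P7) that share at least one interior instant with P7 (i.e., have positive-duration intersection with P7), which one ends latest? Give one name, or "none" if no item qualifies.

Target P7 = [Tue 14:00, Wed 16:00].
P1 [Thu 05:00, Sat 14:00] → after → excluded.
P2 [Tue 10:00, Wed 18:00] → contains → candidate.
P3 [Fri 13:00, Sun 08:00] → after → excluded.
P4 [Thu 04:00, Sat 18:00] → after → excluded.
P5 [Fri 11:00, Fri 13:00] → after → excluded.
P6 [Tue 07:00, Fri 07:00] → contains → candidate.
P8 [Thu 20:00, Sat 23:00] → after → excluded.
P9 [Fri 11:00, Sun 11:00] → after → excluded.
Among candidates, latest end is Fri 07:00 → P6.

P6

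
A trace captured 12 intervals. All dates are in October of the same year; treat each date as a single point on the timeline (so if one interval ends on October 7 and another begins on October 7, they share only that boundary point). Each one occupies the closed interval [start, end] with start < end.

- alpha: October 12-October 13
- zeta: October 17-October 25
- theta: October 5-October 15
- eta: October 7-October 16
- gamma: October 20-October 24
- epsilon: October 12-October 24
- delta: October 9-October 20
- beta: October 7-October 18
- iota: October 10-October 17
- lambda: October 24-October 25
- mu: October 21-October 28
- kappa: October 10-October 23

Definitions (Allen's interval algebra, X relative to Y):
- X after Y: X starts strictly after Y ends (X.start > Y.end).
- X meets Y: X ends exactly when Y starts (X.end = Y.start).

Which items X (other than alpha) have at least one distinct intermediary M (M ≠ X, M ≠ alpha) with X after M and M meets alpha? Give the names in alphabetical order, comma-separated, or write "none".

none

Target alpha = [October 12, October 13].
Intermediaries M with M meets alpha: none.
Union: none.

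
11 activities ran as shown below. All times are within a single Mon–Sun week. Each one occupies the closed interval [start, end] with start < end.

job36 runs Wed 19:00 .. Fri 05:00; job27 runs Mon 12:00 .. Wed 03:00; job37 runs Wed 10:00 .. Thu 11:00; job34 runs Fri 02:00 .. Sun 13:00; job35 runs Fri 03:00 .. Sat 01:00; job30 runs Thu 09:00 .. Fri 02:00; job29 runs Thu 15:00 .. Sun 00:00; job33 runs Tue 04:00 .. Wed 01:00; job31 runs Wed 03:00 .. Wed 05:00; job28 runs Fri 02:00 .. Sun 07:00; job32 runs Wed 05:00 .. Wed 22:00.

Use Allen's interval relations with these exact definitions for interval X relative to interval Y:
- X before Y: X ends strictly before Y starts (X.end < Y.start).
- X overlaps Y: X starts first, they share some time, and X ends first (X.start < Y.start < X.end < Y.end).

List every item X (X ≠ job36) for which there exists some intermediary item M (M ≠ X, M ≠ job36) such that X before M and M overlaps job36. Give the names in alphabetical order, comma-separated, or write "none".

job27, job31, job33

Target job36 = [Wed 19:00, Fri 05:00].
Intermediaries M with M overlaps job36: job32, job37.
Via job32 — items with X before job32: job27, job33.
Via job37 — items with X before job37: job27, job31, job33.
Union: job27, job31, job33.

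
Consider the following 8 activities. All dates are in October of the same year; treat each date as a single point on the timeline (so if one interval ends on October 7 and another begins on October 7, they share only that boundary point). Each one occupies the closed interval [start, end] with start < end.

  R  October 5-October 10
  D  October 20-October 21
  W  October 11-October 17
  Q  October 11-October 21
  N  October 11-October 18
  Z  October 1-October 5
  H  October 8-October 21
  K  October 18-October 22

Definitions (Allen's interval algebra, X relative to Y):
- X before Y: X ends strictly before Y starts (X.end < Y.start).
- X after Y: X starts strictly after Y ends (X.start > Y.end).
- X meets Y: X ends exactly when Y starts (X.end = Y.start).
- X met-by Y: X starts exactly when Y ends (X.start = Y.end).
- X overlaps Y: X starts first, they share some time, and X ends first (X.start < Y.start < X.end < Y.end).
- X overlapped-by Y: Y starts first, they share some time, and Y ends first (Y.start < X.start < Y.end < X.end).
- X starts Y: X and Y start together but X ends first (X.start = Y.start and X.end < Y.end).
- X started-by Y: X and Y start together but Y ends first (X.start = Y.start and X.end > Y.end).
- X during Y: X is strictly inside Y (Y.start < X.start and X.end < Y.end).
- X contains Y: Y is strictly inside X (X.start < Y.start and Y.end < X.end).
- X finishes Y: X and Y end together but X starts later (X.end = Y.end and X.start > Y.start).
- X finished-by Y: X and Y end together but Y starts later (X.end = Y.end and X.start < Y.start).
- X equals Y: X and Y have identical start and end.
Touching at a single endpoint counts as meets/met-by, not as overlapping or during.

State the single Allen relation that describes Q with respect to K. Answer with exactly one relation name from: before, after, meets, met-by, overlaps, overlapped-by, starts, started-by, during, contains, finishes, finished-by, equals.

Q = [October 11, October 21]; K = [October 18, October 22].
Compare endpoints: Q.start < K.start, Q.start < K.end, Q.end > K.start, Q.end < K.end.
That pattern is 'overlaps'.

overlaps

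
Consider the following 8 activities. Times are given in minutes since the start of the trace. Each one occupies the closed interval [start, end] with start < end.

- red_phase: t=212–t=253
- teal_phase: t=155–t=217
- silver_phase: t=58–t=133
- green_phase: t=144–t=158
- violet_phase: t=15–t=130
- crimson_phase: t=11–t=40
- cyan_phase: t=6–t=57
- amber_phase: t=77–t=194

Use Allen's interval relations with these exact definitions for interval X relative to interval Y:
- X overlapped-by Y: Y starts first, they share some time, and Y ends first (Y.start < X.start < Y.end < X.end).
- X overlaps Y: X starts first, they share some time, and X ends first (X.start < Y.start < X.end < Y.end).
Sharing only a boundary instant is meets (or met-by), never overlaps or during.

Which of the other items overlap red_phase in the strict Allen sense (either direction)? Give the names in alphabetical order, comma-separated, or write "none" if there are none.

teal_phase

Target red_phase = [t=212, t=253].
amber_phase [t=77, t=194] → before → no.
crimson_phase [t=11, t=40] → before → no.
cyan_phase [t=6, t=57] → before → no.
green_phase [t=144, t=158] → before → no.
silver_phase [t=58, t=133] → before → no.
teal_phase [t=155, t=217] → overlaps → yes.
violet_phase [t=15, t=130] → before → no.
Result: teal_phase.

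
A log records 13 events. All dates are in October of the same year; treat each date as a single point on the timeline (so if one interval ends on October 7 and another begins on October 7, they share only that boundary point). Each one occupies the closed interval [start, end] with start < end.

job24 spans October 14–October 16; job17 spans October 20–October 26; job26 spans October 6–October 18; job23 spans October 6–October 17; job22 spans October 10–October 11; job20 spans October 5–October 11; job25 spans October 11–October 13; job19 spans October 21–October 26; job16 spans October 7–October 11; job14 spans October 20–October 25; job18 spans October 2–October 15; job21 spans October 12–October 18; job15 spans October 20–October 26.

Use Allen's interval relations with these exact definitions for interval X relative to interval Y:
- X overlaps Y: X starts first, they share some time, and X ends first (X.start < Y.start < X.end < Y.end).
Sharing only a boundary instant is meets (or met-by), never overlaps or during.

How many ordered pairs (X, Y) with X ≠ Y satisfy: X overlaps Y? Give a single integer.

9

Checking all 156 ordered pairs for relation 'overlaps'; matching pairs in alphabetical order:
(job14, job19): job14 overlaps job19 ✓
(job18, job21): job18 overlaps job21 ✓
(job18, job23): job18 overlaps job23 ✓
(job18, job24): job18 overlaps job24 ✓
(job18, job26): job18 overlaps job26 ✓
(job20, job23): job20 overlaps job23 ✓
(job20, job26): job20 overlaps job26 ✓
(job23, job21): job23 overlaps job21 ✓
(job25, job21): job25 overlaps job21 ✓
Count: 9.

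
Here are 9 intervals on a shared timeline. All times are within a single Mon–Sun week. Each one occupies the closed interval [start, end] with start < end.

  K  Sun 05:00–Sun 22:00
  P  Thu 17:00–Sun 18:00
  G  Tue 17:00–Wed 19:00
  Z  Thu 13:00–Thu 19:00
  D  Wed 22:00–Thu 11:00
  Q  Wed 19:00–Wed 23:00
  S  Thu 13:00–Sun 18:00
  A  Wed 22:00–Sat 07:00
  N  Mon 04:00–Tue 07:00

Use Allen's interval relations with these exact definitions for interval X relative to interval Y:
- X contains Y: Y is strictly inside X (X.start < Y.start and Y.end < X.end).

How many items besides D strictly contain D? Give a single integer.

Target D = [Wed 22:00, Thu 11:00].
A [Wed 22:00, Sat 07:00] → started-by → no.
G [Tue 17:00, Wed 19:00] → before → no.
K [Sun 05:00, Sun 22:00] → after → no.
N [Mon 04:00, Tue 07:00] → before → no.
P [Thu 17:00, Sun 18:00] → after → no.
Q [Wed 19:00, Wed 23:00] → overlaps → no.
S [Thu 13:00, Sun 18:00] → after → no.
Z [Thu 13:00, Thu 19:00] → after → no.
Total: 0.

0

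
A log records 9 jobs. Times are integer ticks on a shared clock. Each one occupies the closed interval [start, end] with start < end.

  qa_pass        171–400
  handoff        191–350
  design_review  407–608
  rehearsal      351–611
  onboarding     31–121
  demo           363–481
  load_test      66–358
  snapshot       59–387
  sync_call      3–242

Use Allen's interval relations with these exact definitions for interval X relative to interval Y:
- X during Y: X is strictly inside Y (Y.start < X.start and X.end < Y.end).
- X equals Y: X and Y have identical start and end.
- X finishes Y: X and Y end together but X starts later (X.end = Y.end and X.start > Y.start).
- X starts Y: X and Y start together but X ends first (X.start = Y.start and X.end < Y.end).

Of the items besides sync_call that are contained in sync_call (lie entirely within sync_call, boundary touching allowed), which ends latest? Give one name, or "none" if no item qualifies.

onboarding

Target sync_call = [3, 242].
demo [363, 481] → after → excluded.
design_review [407, 608] → after → excluded.
handoff [191, 350] → overlapped-by → excluded.
load_test [66, 358] → overlapped-by → excluded.
onboarding [31, 121] → during → candidate.
qa_pass [171, 400] → overlapped-by → excluded.
rehearsal [351, 611] → after → excluded.
snapshot [59, 387] → overlapped-by → excluded.
Among candidates, latest end is 121 → onboarding.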